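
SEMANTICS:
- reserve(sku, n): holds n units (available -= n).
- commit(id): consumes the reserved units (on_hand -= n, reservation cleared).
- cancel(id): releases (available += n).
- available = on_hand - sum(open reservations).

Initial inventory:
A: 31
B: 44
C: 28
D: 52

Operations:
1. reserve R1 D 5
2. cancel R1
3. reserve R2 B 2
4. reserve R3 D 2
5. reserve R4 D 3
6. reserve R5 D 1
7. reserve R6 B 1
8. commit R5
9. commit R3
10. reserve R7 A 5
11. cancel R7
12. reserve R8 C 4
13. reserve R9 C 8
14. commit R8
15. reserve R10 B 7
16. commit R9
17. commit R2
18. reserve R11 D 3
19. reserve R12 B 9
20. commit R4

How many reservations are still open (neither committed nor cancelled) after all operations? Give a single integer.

Answer: 4

Derivation:
Step 1: reserve R1 D 5 -> on_hand[A=31 B=44 C=28 D=52] avail[A=31 B=44 C=28 D=47] open={R1}
Step 2: cancel R1 -> on_hand[A=31 B=44 C=28 D=52] avail[A=31 B=44 C=28 D=52] open={}
Step 3: reserve R2 B 2 -> on_hand[A=31 B=44 C=28 D=52] avail[A=31 B=42 C=28 D=52] open={R2}
Step 4: reserve R3 D 2 -> on_hand[A=31 B=44 C=28 D=52] avail[A=31 B=42 C=28 D=50] open={R2,R3}
Step 5: reserve R4 D 3 -> on_hand[A=31 B=44 C=28 D=52] avail[A=31 B=42 C=28 D=47] open={R2,R3,R4}
Step 6: reserve R5 D 1 -> on_hand[A=31 B=44 C=28 D=52] avail[A=31 B=42 C=28 D=46] open={R2,R3,R4,R5}
Step 7: reserve R6 B 1 -> on_hand[A=31 B=44 C=28 D=52] avail[A=31 B=41 C=28 D=46] open={R2,R3,R4,R5,R6}
Step 8: commit R5 -> on_hand[A=31 B=44 C=28 D=51] avail[A=31 B=41 C=28 D=46] open={R2,R3,R4,R6}
Step 9: commit R3 -> on_hand[A=31 B=44 C=28 D=49] avail[A=31 B=41 C=28 D=46] open={R2,R4,R6}
Step 10: reserve R7 A 5 -> on_hand[A=31 B=44 C=28 D=49] avail[A=26 B=41 C=28 D=46] open={R2,R4,R6,R7}
Step 11: cancel R7 -> on_hand[A=31 B=44 C=28 D=49] avail[A=31 B=41 C=28 D=46] open={R2,R4,R6}
Step 12: reserve R8 C 4 -> on_hand[A=31 B=44 C=28 D=49] avail[A=31 B=41 C=24 D=46] open={R2,R4,R6,R8}
Step 13: reserve R9 C 8 -> on_hand[A=31 B=44 C=28 D=49] avail[A=31 B=41 C=16 D=46] open={R2,R4,R6,R8,R9}
Step 14: commit R8 -> on_hand[A=31 B=44 C=24 D=49] avail[A=31 B=41 C=16 D=46] open={R2,R4,R6,R9}
Step 15: reserve R10 B 7 -> on_hand[A=31 B=44 C=24 D=49] avail[A=31 B=34 C=16 D=46] open={R10,R2,R4,R6,R9}
Step 16: commit R9 -> on_hand[A=31 B=44 C=16 D=49] avail[A=31 B=34 C=16 D=46] open={R10,R2,R4,R6}
Step 17: commit R2 -> on_hand[A=31 B=42 C=16 D=49] avail[A=31 B=34 C=16 D=46] open={R10,R4,R6}
Step 18: reserve R11 D 3 -> on_hand[A=31 B=42 C=16 D=49] avail[A=31 B=34 C=16 D=43] open={R10,R11,R4,R6}
Step 19: reserve R12 B 9 -> on_hand[A=31 B=42 C=16 D=49] avail[A=31 B=25 C=16 D=43] open={R10,R11,R12,R4,R6}
Step 20: commit R4 -> on_hand[A=31 B=42 C=16 D=46] avail[A=31 B=25 C=16 D=43] open={R10,R11,R12,R6}
Open reservations: ['R10', 'R11', 'R12', 'R6'] -> 4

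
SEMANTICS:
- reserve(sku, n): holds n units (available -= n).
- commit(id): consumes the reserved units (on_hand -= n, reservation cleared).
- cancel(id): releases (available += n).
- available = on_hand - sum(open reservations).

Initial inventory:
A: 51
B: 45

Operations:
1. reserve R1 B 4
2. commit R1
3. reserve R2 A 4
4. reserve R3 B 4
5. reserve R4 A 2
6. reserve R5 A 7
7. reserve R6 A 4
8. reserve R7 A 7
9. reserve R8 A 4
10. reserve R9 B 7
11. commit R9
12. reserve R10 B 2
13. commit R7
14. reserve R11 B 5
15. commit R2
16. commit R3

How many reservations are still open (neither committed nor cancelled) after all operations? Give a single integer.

Step 1: reserve R1 B 4 -> on_hand[A=51 B=45] avail[A=51 B=41] open={R1}
Step 2: commit R1 -> on_hand[A=51 B=41] avail[A=51 B=41] open={}
Step 3: reserve R2 A 4 -> on_hand[A=51 B=41] avail[A=47 B=41] open={R2}
Step 4: reserve R3 B 4 -> on_hand[A=51 B=41] avail[A=47 B=37] open={R2,R3}
Step 5: reserve R4 A 2 -> on_hand[A=51 B=41] avail[A=45 B=37] open={R2,R3,R4}
Step 6: reserve R5 A 7 -> on_hand[A=51 B=41] avail[A=38 B=37] open={R2,R3,R4,R5}
Step 7: reserve R6 A 4 -> on_hand[A=51 B=41] avail[A=34 B=37] open={R2,R3,R4,R5,R6}
Step 8: reserve R7 A 7 -> on_hand[A=51 B=41] avail[A=27 B=37] open={R2,R3,R4,R5,R6,R7}
Step 9: reserve R8 A 4 -> on_hand[A=51 B=41] avail[A=23 B=37] open={R2,R3,R4,R5,R6,R7,R8}
Step 10: reserve R9 B 7 -> on_hand[A=51 B=41] avail[A=23 B=30] open={R2,R3,R4,R5,R6,R7,R8,R9}
Step 11: commit R9 -> on_hand[A=51 B=34] avail[A=23 B=30] open={R2,R3,R4,R5,R6,R7,R8}
Step 12: reserve R10 B 2 -> on_hand[A=51 B=34] avail[A=23 B=28] open={R10,R2,R3,R4,R5,R6,R7,R8}
Step 13: commit R7 -> on_hand[A=44 B=34] avail[A=23 B=28] open={R10,R2,R3,R4,R5,R6,R8}
Step 14: reserve R11 B 5 -> on_hand[A=44 B=34] avail[A=23 B=23] open={R10,R11,R2,R3,R4,R5,R6,R8}
Step 15: commit R2 -> on_hand[A=40 B=34] avail[A=23 B=23] open={R10,R11,R3,R4,R5,R6,R8}
Step 16: commit R3 -> on_hand[A=40 B=30] avail[A=23 B=23] open={R10,R11,R4,R5,R6,R8}
Open reservations: ['R10', 'R11', 'R4', 'R5', 'R6', 'R8'] -> 6

Answer: 6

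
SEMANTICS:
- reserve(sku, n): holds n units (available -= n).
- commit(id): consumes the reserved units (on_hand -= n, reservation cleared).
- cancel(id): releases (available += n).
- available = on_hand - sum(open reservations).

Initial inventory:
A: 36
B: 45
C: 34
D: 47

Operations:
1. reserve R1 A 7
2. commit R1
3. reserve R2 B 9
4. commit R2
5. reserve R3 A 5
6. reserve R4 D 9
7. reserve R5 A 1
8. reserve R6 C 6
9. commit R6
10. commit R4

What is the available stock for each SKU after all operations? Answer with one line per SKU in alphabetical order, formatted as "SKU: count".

Step 1: reserve R1 A 7 -> on_hand[A=36 B=45 C=34 D=47] avail[A=29 B=45 C=34 D=47] open={R1}
Step 2: commit R1 -> on_hand[A=29 B=45 C=34 D=47] avail[A=29 B=45 C=34 D=47] open={}
Step 3: reserve R2 B 9 -> on_hand[A=29 B=45 C=34 D=47] avail[A=29 B=36 C=34 D=47] open={R2}
Step 4: commit R2 -> on_hand[A=29 B=36 C=34 D=47] avail[A=29 B=36 C=34 D=47] open={}
Step 5: reserve R3 A 5 -> on_hand[A=29 B=36 C=34 D=47] avail[A=24 B=36 C=34 D=47] open={R3}
Step 6: reserve R4 D 9 -> on_hand[A=29 B=36 C=34 D=47] avail[A=24 B=36 C=34 D=38] open={R3,R4}
Step 7: reserve R5 A 1 -> on_hand[A=29 B=36 C=34 D=47] avail[A=23 B=36 C=34 D=38] open={R3,R4,R5}
Step 8: reserve R6 C 6 -> on_hand[A=29 B=36 C=34 D=47] avail[A=23 B=36 C=28 D=38] open={R3,R4,R5,R6}
Step 9: commit R6 -> on_hand[A=29 B=36 C=28 D=47] avail[A=23 B=36 C=28 D=38] open={R3,R4,R5}
Step 10: commit R4 -> on_hand[A=29 B=36 C=28 D=38] avail[A=23 B=36 C=28 D=38] open={R3,R5}

Answer: A: 23
B: 36
C: 28
D: 38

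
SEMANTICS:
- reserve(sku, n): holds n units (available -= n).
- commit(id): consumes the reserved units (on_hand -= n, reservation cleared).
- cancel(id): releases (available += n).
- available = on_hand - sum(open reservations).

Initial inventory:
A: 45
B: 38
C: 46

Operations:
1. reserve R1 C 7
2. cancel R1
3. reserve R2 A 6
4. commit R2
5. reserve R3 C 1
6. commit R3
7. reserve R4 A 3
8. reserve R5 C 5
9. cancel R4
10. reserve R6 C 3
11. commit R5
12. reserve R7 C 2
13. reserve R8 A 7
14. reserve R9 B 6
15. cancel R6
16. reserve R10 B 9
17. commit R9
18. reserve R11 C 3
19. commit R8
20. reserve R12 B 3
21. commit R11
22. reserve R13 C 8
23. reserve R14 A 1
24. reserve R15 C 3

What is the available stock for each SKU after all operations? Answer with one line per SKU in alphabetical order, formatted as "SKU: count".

Step 1: reserve R1 C 7 -> on_hand[A=45 B=38 C=46] avail[A=45 B=38 C=39] open={R1}
Step 2: cancel R1 -> on_hand[A=45 B=38 C=46] avail[A=45 B=38 C=46] open={}
Step 3: reserve R2 A 6 -> on_hand[A=45 B=38 C=46] avail[A=39 B=38 C=46] open={R2}
Step 4: commit R2 -> on_hand[A=39 B=38 C=46] avail[A=39 B=38 C=46] open={}
Step 5: reserve R3 C 1 -> on_hand[A=39 B=38 C=46] avail[A=39 B=38 C=45] open={R3}
Step 6: commit R3 -> on_hand[A=39 B=38 C=45] avail[A=39 B=38 C=45] open={}
Step 7: reserve R4 A 3 -> on_hand[A=39 B=38 C=45] avail[A=36 B=38 C=45] open={R4}
Step 8: reserve R5 C 5 -> on_hand[A=39 B=38 C=45] avail[A=36 B=38 C=40] open={R4,R5}
Step 9: cancel R4 -> on_hand[A=39 B=38 C=45] avail[A=39 B=38 C=40] open={R5}
Step 10: reserve R6 C 3 -> on_hand[A=39 B=38 C=45] avail[A=39 B=38 C=37] open={R5,R6}
Step 11: commit R5 -> on_hand[A=39 B=38 C=40] avail[A=39 B=38 C=37] open={R6}
Step 12: reserve R7 C 2 -> on_hand[A=39 B=38 C=40] avail[A=39 B=38 C=35] open={R6,R7}
Step 13: reserve R8 A 7 -> on_hand[A=39 B=38 C=40] avail[A=32 B=38 C=35] open={R6,R7,R8}
Step 14: reserve R9 B 6 -> on_hand[A=39 B=38 C=40] avail[A=32 B=32 C=35] open={R6,R7,R8,R9}
Step 15: cancel R6 -> on_hand[A=39 B=38 C=40] avail[A=32 B=32 C=38] open={R7,R8,R9}
Step 16: reserve R10 B 9 -> on_hand[A=39 B=38 C=40] avail[A=32 B=23 C=38] open={R10,R7,R8,R9}
Step 17: commit R9 -> on_hand[A=39 B=32 C=40] avail[A=32 B=23 C=38] open={R10,R7,R8}
Step 18: reserve R11 C 3 -> on_hand[A=39 B=32 C=40] avail[A=32 B=23 C=35] open={R10,R11,R7,R8}
Step 19: commit R8 -> on_hand[A=32 B=32 C=40] avail[A=32 B=23 C=35] open={R10,R11,R7}
Step 20: reserve R12 B 3 -> on_hand[A=32 B=32 C=40] avail[A=32 B=20 C=35] open={R10,R11,R12,R7}
Step 21: commit R11 -> on_hand[A=32 B=32 C=37] avail[A=32 B=20 C=35] open={R10,R12,R7}
Step 22: reserve R13 C 8 -> on_hand[A=32 B=32 C=37] avail[A=32 B=20 C=27] open={R10,R12,R13,R7}
Step 23: reserve R14 A 1 -> on_hand[A=32 B=32 C=37] avail[A=31 B=20 C=27] open={R10,R12,R13,R14,R7}
Step 24: reserve R15 C 3 -> on_hand[A=32 B=32 C=37] avail[A=31 B=20 C=24] open={R10,R12,R13,R14,R15,R7}

Answer: A: 31
B: 20
C: 24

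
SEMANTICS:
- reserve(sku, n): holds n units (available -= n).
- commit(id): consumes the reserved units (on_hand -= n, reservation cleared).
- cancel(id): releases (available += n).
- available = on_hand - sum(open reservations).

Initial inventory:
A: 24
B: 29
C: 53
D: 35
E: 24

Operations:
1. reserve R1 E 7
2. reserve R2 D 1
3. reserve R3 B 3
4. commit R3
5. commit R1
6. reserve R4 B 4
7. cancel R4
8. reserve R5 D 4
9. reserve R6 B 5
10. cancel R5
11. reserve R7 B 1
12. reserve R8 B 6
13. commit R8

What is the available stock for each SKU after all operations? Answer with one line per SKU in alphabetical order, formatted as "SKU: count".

Answer: A: 24
B: 14
C: 53
D: 34
E: 17

Derivation:
Step 1: reserve R1 E 7 -> on_hand[A=24 B=29 C=53 D=35 E=24] avail[A=24 B=29 C=53 D=35 E=17] open={R1}
Step 2: reserve R2 D 1 -> on_hand[A=24 B=29 C=53 D=35 E=24] avail[A=24 B=29 C=53 D=34 E=17] open={R1,R2}
Step 3: reserve R3 B 3 -> on_hand[A=24 B=29 C=53 D=35 E=24] avail[A=24 B=26 C=53 D=34 E=17] open={R1,R2,R3}
Step 4: commit R3 -> on_hand[A=24 B=26 C=53 D=35 E=24] avail[A=24 B=26 C=53 D=34 E=17] open={R1,R2}
Step 5: commit R1 -> on_hand[A=24 B=26 C=53 D=35 E=17] avail[A=24 B=26 C=53 D=34 E=17] open={R2}
Step 6: reserve R4 B 4 -> on_hand[A=24 B=26 C=53 D=35 E=17] avail[A=24 B=22 C=53 D=34 E=17] open={R2,R4}
Step 7: cancel R4 -> on_hand[A=24 B=26 C=53 D=35 E=17] avail[A=24 B=26 C=53 D=34 E=17] open={R2}
Step 8: reserve R5 D 4 -> on_hand[A=24 B=26 C=53 D=35 E=17] avail[A=24 B=26 C=53 D=30 E=17] open={R2,R5}
Step 9: reserve R6 B 5 -> on_hand[A=24 B=26 C=53 D=35 E=17] avail[A=24 B=21 C=53 D=30 E=17] open={R2,R5,R6}
Step 10: cancel R5 -> on_hand[A=24 B=26 C=53 D=35 E=17] avail[A=24 B=21 C=53 D=34 E=17] open={R2,R6}
Step 11: reserve R7 B 1 -> on_hand[A=24 B=26 C=53 D=35 E=17] avail[A=24 B=20 C=53 D=34 E=17] open={R2,R6,R7}
Step 12: reserve R8 B 6 -> on_hand[A=24 B=26 C=53 D=35 E=17] avail[A=24 B=14 C=53 D=34 E=17] open={R2,R6,R7,R8}
Step 13: commit R8 -> on_hand[A=24 B=20 C=53 D=35 E=17] avail[A=24 B=14 C=53 D=34 E=17] open={R2,R6,R7}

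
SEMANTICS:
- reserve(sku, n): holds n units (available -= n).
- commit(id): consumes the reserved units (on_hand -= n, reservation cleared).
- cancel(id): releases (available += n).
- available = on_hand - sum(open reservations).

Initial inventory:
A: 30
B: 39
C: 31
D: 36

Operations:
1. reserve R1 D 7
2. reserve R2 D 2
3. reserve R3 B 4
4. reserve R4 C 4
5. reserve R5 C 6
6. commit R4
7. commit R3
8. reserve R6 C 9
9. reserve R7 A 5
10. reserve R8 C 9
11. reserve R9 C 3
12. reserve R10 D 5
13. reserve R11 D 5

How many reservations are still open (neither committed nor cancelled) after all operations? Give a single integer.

Answer: 9

Derivation:
Step 1: reserve R1 D 7 -> on_hand[A=30 B=39 C=31 D=36] avail[A=30 B=39 C=31 D=29] open={R1}
Step 2: reserve R2 D 2 -> on_hand[A=30 B=39 C=31 D=36] avail[A=30 B=39 C=31 D=27] open={R1,R2}
Step 3: reserve R3 B 4 -> on_hand[A=30 B=39 C=31 D=36] avail[A=30 B=35 C=31 D=27] open={R1,R2,R3}
Step 4: reserve R4 C 4 -> on_hand[A=30 B=39 C=31 D=36] avail[A=30 B=35 C=27 D=27] open={R1,R2,R3,R4}
Step 5: reserve R5 C 6 -> on_hand[A=30 B=39 C=31 D=36] avail[A=30 B=35 C=21 D=27] open={R1,R2,R3,R4,R5}
Step 6: commit R4 -> on_hand[A=30 B=39 C=27 D=36] avail[A=30 B=35 C=21 D=27] open={R1,R2,R3,R5}
Step 7: commit R3 -> on_hand[A=30 B=35 C=27 D=36] avail[A=30 B=35 C=21 D=27] open={R1,R2,R5}
Step 8: reserve R6 C 9 -> on_hand[A=30 B=35 C=27 D=36] avail[A=30 B=35 C=12 D=27] open={R1,R2,R5,R6}
Step 9: reserve R7 A 5 -> on_hand[A=30 B=35 C=27 D=36] avail[A=25 B=35 C=12 D=27] open={R1,R2,R5,R6,R7}
Step 10: reserve R8 C 9 -> on_hand[A=30 B=35 C=27 D=36] avail[A=25 B=35 C=3 D=27] open={R1,R2,R5,R6,R7,R8}
Step 11: reserve R9 C 3 -> on_hand[A=30 B=35 C=27 D=36] avail[A=25 B=35 C=0 D=27] open={R1,R2,R5,R6,R7,R8,R9}
Step 12: reserve R10 D 5 -> on_hand[A=30 B=35 C=27 D=36] avail[A=25 B=35 C=0 D=22] open={R1,R10,R2,R5,R6,R7,R8,R9}
Step 13: reserve R11 D 5 -> on_hand[A=30 B=35 C=27 D=36] avail[A=25 B=35 C=0 D=17] open={R1,R10,R11,R2,R5,R6,R7,R8,R9}
Open reservations: ['R1', 'R10', 'R11', 'R2', 'R5', 'R6', 'R7', 'R8', 'R9'] -> 9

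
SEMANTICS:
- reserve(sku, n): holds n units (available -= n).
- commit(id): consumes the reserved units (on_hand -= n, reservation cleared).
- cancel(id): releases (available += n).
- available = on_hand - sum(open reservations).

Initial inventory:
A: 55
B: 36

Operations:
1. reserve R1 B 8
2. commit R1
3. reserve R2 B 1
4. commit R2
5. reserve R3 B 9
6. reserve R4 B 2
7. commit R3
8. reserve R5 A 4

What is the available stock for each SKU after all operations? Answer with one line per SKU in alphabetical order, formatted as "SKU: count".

Step 1: reserve R1 B 8 -> on_hand[A=55 B=36] avail[A=55 B=28] open={R1}
Step 2: commit R1 -> on_hand[A=55 B=28] avail[A=55 B=28] open={}
Step 3: reserve R2 B 1 -> on_hand[A=55 B=28] avail[A=55 B=27] open={R2}
Step 4: commit R2 -> on_hand[A=55 B=27] avail[A=55 B=27] open={}
Step 5: reserve R3 B 9 -> on_hand[A=55 B=27] avail[A=55 B=18] open={R3}
Step 6: reserve R4 B 2 -> on_hand[A=55 B=27] avail[A=55 B=16] open={R3,R4}
Step 7: commit R3 -> on_hand[A=55 B=18] avail[A=55 B=16] open={R4}
Step 8: reserve R5 A 4 -> on_hand[A=55 B=18] avail[A=51 B=16] open={R4,R5}

Answer: A: 51
B: 16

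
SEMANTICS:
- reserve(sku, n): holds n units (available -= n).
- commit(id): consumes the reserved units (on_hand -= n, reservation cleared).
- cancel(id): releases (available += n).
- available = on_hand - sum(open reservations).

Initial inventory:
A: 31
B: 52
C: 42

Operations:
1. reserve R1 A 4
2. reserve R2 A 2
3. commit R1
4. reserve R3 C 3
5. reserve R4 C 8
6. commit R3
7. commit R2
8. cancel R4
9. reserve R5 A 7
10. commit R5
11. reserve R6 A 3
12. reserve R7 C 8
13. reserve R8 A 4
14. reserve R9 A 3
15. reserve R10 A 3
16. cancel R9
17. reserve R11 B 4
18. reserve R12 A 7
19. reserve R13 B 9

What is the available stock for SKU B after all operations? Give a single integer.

Step 1: reserve R1 A 4 -> on_hand[A=31 B=52 C=42] avail[A=27 B=52 C=42] open={R1}
Step 2: reserve R2 A 2 -> on_hand[A=31 B=52 C=42] avail[A=25 B=52 C=42] open={R1,R2}
Step 3: commit R1 -> on_hand[A=27 B=52 C=42] avail[A=25 B=52 C=42] open={R2}
Step 4: reserve R3 C 3 -> on_hand[A=27 B=52 C=42] avail[A=25 B=52 C=39] open={R2,R3}
Step 5: reserve R4 C 8 -> on_hand[A=27 B=52 C=42] avail[A=25 B=52 C=31] open={R2,R3,R4}
Step 6: commit R3 -> on_hand[A=27 B=52 C=39] avail[A=25 B=52 C=31] open={R2,R4}
Step 7: commit R2 -> on_hand[A=25 B=52 C=39] avail[A=25 B=52 C=31] open={R4}
Step 8: cancel R4 -> on_hand[A=25 B=52 C=39] avail[A=25 B=52 C=39] open={}
Step 9: reserve R5 A 7 -> on_hand[A=25 B=52 C=39] avail[A=18 B=52 C=39] open={R5}
Step 10: commit R5 -> on_hand[A=18 B=52 C=39] avail[A=18 B=52 C=39] open={}
Step 11: reserve R6 A 3 -> on_hand[A=18 B=52 C=39] avail[A=15 B=52 C=39] open={R6}
Step 12: reserve R7 C 8 -> on_hand[A=18 B=52 C=39] avail[A=15 B=52 C=31] open={R6,R7}
Step 13: reserve R8 A 4 -> on_hand[A=18 B=52 C=39] avail[A=11 B=52 C=31] open={R6,R7,R8}
Step 14: reserve R9 A 3 -> on_hand[A=18 B=52 C=39] avail[A=8 B=52 C=31] open={R6,R7,R8,R9}
Step 15: reserve R10 A 3 -> on_hand[A=18 B=52 C=39] avail[A=5 B=52 C=31] open={R10,R6,R7,R8,R9}
Step 16: cancel R9 -> on_hand[A=18 B=52 C=39] avail[A=8 B=52 C=31] open={R10,R6,R7,R8}
Step 17: reserve R11 B 4 -> on_hand[A=18 B=52 C=39] avail[A=8 B=48 C=31] open={R10,R11,R6,R7,R8}
Step 18: reserve R12 A 7 -> on_hand[A=18 B=52 C=39] avail[A=1 B=48 C=31] open={R10,R11,R12,R6,R7,R8}
Step 19: reserve R13 B 9 -> on_hand[A=18 B=52 C=39] avail[A=1 B=39 C=31] open={R10,R11,R12,R13,R6,R7,R8}
Final available[B] = 39

Answer: 39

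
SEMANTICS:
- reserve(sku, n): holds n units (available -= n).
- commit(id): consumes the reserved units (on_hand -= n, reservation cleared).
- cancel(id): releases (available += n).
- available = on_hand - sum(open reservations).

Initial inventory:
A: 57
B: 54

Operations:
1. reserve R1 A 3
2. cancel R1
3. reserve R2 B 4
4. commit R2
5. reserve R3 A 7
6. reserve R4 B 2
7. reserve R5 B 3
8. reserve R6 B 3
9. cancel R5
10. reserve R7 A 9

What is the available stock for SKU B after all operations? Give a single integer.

Answer: 45

Derivation:
Step 1: reserve R1 A 3 -> on_hand[A=57 B=54] avail[A=54 B=54] open={R1}
Step 2: cancel R1 -> on_hand[A=57 B=54] avail[A=57 B=54] open={}
Step 3: reserve R2 B 4 -> on_hand[A=57 B=54] avail[A=57 B=50] open={R2}
Step 4: commit R2 -> on_hand[A=57 B=50] avail[A=57 B=50] open={}
Step 5: reserve R3 A 7 -> on_hand[A=57 B=50] avail[A=50 B=50] open={R3}
Step 6: reserve R4 B 2 -> on_hand[A=57 B=50] avail[A=50 B=48] open={R3,R4}
Step 7: reserve R5 B 3 -> on_hand[A=57 B=50] avail[A=50 B=45] open={R3,R4,R5}
Step 8: reserve R6 B 3 -> on_hand[A=57 B=50] avail[A=50 B=42] open={R3,R4,R5,R6}
Step 9: cancel R5 -> on_hand[A=57 B=50] avail[A=50 B=45] open={R3,R4,R6}
Step 10: reserve R7 A 9 -> on_hand[A=57 B=50] avail[A=41 B=45] open={R3,R4,R6,R7}
Final available[B] = 45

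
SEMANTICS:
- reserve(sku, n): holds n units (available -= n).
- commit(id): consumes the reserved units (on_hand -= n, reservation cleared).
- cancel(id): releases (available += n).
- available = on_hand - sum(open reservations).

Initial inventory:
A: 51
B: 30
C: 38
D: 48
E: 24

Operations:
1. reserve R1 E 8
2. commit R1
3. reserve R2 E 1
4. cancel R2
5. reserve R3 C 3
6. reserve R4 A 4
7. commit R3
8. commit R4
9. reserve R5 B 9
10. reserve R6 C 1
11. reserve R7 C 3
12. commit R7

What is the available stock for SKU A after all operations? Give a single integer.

Answer: 47

Derivation:
Step 1: reserve R1 E 8 -> on_hand[A=51 B=30 C=38 D=48 E=24] avail[A=51 B=30 C=38 D=48 E=16] open={R1}
Step 2: commit R1 -> on_hand[A=51 B=30 C=38 D=48 E=16] avail[A=51 B=30 C=38 D=48 E=16] open={}
Step 3: reserve R2 E 1 -> on_hand[A=51 B=30 C=38 D=48 E=16] avail[A=51 B=30 C=38 D=48 E=15] open={R2}
Step 4: cancel R2 -> on_hand[A=51 B=30 C=38 D=48 E=16] avail[A=51 B=30 C=38 D=48 E=16] open={}
Step 5: reserve R3 C 3 -> on_hand[A=51 B=30 C=38 D=48 E=16] avail[A=51 B=30 C=35 D=48 E=16] open={R3}
Step 6: reserve R4 A 4 -> on_hand[A=51 B=30 C=38 D=48 E=16] avail[A=47 B=30 C=35 D=48 E=16] open={R3,R4}
Step 7: commit R3 -> on_hand[A=51 B=30 C=35 D=48 E=16] avail[A=47 B=30 C=35 D=48 E=16] open={R4}
Step 8: commit R4 -> on_hand[A=47 B=30 C=35 D=48 E=16] avail[A=47 B=30 C=35 D=48 E=16] open={}
Step 9: reserve R5 B 9 -> on_hand[A=47 B=30 C=35 D=48 E=16] avail[A=47 B=21 C=35 D=48 E=16] open={R5}
Step 10: reserve R6 C 1 -> on_hand[A=47 B=30 C=35 D=48 E=16] avail[A=47 B=21 C=34 D=48 E=16] open={R5,R6}
Step 11: reserve R7 C 3 -> on_hand[A=47 B=30 C=35 D=48 E=16] avail[A=47 B=21 C=31 D=48 E=16] open={R5,R6,R7}
Step 12: commit R7 -> on_hand[A=47 B=30 C=32 D=48 E=16] avail[A=47 B=21 C=31 D=48 E=16] open={R5,R6}
Final available[A] = 47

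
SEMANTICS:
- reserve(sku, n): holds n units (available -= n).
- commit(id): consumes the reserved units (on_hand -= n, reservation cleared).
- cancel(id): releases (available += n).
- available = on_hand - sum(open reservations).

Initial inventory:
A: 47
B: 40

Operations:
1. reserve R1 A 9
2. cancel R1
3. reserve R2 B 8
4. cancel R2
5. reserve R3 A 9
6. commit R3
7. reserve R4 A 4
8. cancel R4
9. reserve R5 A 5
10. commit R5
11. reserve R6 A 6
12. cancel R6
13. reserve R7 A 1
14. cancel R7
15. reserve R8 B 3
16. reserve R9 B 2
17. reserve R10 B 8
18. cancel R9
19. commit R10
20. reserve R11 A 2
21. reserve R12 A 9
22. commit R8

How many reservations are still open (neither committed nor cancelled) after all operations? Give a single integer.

Step 1: reserve R1 A 9 -> on_hand[A=47 B=40] avail[A=38 B=40] open={R1}
Step 2: cancel R1 -> on_hand[A=47 B=40] avail[A=47 B=40] open={}
Step 3: reserve R2 B 8 -> on_hand[A=47 B=40] avail[A=47 B=32] open={R2}
Step 4: cancel R2 -> on_hand[A=47 B=40] avail[A=47 B=40] open={}
Step 5: reserve R3 A 9 -> on_hand[A=47 B=40] avail[A=38 B=40] open={R3}
Step 6: commit R3 -> on_hand[A=38 B=40] avail[A=38 B=40] open={}
Step 7: reserve R4 A 4 -> on_hand[A=38 B=40] avail[A=34 B=40] open={R4}
Step 8: cancel R4 -> on_hand[A=38 B=40] avail[A=38 B=40] open={}
Step 9: reserve R5 A 5 -> on_hand[A=38 B=40] avail[A=33 B=40] open={R5}
Step 10: commit R5 -> on_hand[A=33 B=40] avail[A=33 B=40] open={}
Step 11: reserve R6 A 6 -> on_hand[A=33 B=40] avail[A=27 B=40] open={R6}
Step 12: cancel R6 -> on_hand[A=33 B=40] avail[A=33 B=40] open={}
Step 13: reserve R7 A 1 -> on_hand[A=33 B=40] avail[A=32 B=40] open={R7}
Step 14: cancel R7 -> on_hand[A=33 B=40] avail[A=33 B=40] open={}
Step 15: reserve R8 B 3 -> on_hand[A=33 B=40] avail[A=33 B=37] open={R8}
Step 16: reserve R9 B 2 -> on_hand[A=33 B=40] avail[A=33 B=35] open={R8,R9}
Step 17: reserve R10 B 8 -> on_hand[A=33 B=40] avail[A=33 B=27] open={R10,R8,R9}
Step 18: cancel R9 -> on_hand[A=33 B=40] avail[A=33 B=29] open={R10,R8}
Step 19: commit R10 -> on_hand[A=33 B=32] avail[A=33 B=29] open={R8}
Step 20: reserve R11 A 2 -> on_hand[A=33 B=32] avail[A=31 B=29] open={R11,R8}
Step 21: reserve R12 A 9 -> on_hand[A=33 B=32] avail[A=22 B=29] open={R11,R12,R8}
Step 22: commit R8 -> on_hand[A=33 B=29] avail[A=22 B=29] open={R11,R12}
Open reservations: ['R11', 'R12'] -> 2

Answer: 2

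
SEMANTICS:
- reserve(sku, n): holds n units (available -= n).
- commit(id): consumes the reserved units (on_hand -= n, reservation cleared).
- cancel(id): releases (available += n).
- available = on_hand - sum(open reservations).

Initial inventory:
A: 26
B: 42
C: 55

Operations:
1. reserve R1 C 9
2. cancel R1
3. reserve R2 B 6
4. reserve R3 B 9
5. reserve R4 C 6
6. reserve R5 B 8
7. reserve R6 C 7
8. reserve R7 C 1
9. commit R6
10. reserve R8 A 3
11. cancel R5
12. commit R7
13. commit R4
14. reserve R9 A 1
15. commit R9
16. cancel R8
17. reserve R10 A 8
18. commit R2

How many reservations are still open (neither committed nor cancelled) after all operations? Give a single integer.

Answer: 2

Derivation:
Step 1: reserve R1 C 9 -> on_hand[A=26 B=42 C=55] avail[A=26 B=42 C=46] open={R1}
Step 2: cancel R1 -> on_hand[A=26 B=42 C=55] avail[A=26 B=42 C=55] open={}
Step 3: reserve R2 B 6 -> on_hand[A=26 B=42 C=55] avail[A=26 B=36 C=55] open={R2}
Step 4: reserve R3 B 9 -> on_hand[A=26 B=42 C=55] avail[A=26 B=27 C=55] open={R2,R3}
Step 5: reserve R4 C 6 -> on_hand[A=26 B=42 C=55] avail[A=26 B=27 C=49] open={R2,R3,R4}
Step 6: reserve R5 B 8 -> on_hand[A=26 B=42 C=55] avail[A=26 B=19 C=49] open={R2,R3,R4,R5}
Step 7: reserve R6 C 7 -> on_hand[A=26 B=42 C=55] avail[A=26 B=19 C=42] open={R2,R3,R4,R5,R6}
Step 8: reserve R7 C 1 -> on_hand[A=26 B=42 C=55] avail[A=26 B=19 C=41] open={R2,R3,R4,R5,R6,R7}
Step 9: commit R6 -> on_hand[A=26 B=42 C=48] avail[A=26 B=19 C=41] open={R2,R3,R4,R5,R7}
Step 10: reserve R8 A 3 -> on_hand[A=26 B=42 C=48] avail[A=23 B=19 C=41] open={R2,R3,R4,R5,R7,R8}
Step 11: cancel R5 -> on_hand[A=26 B=42 C=48] avail[A=23 B=27 C=41] open={R2,R3,R4,R7,R8}
Step 12: commit R7 -> on_hand[A=26 B=42 C=47] avail[A=23 B=27 C=41] open={R2,R3,R4,R8}
Step 13: commit R4 -> on_hand[A=26 B=42 C=41] avail[A=23 B=27 C=41] open={R2,R3,R8}
Step 14: reserve R9 A 1 -> on_hand[A=26 B=42 C=41] avail[A=22 B=27 C=41] open={R2,R3,R8,R9}
Step 15: commit R9 -> on_hand[A=25 B=42 C=41] avail[A=22 B=27 C=41] open={R2,R3,R8}
Step 16: cancel R8 -> on_hand[A=25 B=42 C=41] avail[A=25 B=27 C=41] open={R2,R3}
Step 17: reserve R10 A 8 -> on_hand[A=25 B=42 C=41] avail[A=17 B=27 C=41] open={R10,R2,R3}
Step 18: commit R2 -> on_hand[A=25 B=36 C=41] avail[A=17 B=27 C=41] open={R10,R3}
Open reservations: ['R10', 'R3'] -> 2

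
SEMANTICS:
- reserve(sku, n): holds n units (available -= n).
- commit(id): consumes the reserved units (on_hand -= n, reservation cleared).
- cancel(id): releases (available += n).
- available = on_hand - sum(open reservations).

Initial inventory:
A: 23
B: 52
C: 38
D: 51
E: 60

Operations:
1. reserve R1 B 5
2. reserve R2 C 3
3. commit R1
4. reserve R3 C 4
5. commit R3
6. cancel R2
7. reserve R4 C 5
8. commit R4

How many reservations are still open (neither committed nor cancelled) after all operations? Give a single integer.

Step 1: reserve R1 B 5 -> on_hand[A=23 B=52 C=38 D=51 E=60] avail[A=23 B=47 C=38 D=51 E=60] open={R1}
Step 2: reserve R2 C 3 -> on_hand[A=23 B=52 C=38 D=51 E=60] avail[A=23 B=47 C=35 D=51 E=60] open={R1,R2}
Step 3: commit R1 -> on_hand[A=23 B=47 C=38 D=51 E=60] avail[A=23 B=47 C=35 D=51 E=60] open={R2}
Step 4: reserve R3 C 4 -> on_hand[A=23 B=47 C=38 D=51 E=60] avail[A=23 B=47 C=31 D=51 E=60] open={R2,R3}
Step 5: commit R3 -> on_hand[A=23 B=47 C=34 D=51 E=60] avail[A=23 B=47 C=31 D=51 E=60] open={R2}
Step 6: cancel R2 -> on_hand[A=23 B=47 C=34 D=51 E=60] avail[A=23 B=47 C=34 D=51 E=60] open={}
Step 7: reserve R4 C 5 -> on_hand[A=23 B=47 C=34 D=51 E=60] avail[A=23 B=47 C=29 D=51 E=60] open={R4}
Step 8: commit R4 -> on_hand[A=23 B=47 C=29 D=51 E=60] avail[A=23 B=47 C=29 D=51 E=60] open={}
Open reservations: [] -> 0

Answer: 0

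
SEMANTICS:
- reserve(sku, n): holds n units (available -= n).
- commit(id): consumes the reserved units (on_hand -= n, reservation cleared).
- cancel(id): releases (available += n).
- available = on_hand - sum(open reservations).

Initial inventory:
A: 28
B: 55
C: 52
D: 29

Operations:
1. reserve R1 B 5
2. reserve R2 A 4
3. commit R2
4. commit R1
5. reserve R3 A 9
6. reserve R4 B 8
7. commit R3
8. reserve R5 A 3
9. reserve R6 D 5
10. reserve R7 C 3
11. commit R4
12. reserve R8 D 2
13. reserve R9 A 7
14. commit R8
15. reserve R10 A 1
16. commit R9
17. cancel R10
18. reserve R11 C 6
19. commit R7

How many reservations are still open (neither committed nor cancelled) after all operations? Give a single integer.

Step 1: reserve R1 B 5 -> on_hand[A=28 B=55 C=52 D=29] avail[A=28 B=50 C=52 D=29] open={R1}
Step 2: reserve R2 A 4 -> on_hand[A=28 B=55 C=52 D=29] avail[A=24 B=50 C=52 D=29] open={R1,R2}
Step 3: commit R2 -> on_hand[A=24 B=55 C=52 D=29] avail[A=24 B=50 C=52 D=29] open={R1}
Step 4: commit R1 -> on_hand[A=24 B=50 C=52 D=29] avail[A=24 B=50 C=52 D=29] open={}
Step 5: reserve R3 A 9 -> on_hand[A=24 B=50 C=52 D=29] avail[A=15 B=50 C=52 D=29] open={R3}
Step 6: reserve R4 B 8 -> on_hand[A=24 B=50 C=52 D=29] avail[A=15 B=42 C=52 D=29] open={R3,R4}
Step 7: commit R3 -> on_hand[A=15 B=50 C=52 D=29] avail[A=15 B=42 C=52 D=29] open={R4}
Step 8: reserve R5 A 3 -> on_hand[A=15 B=50 C=52 D=29] avail[A=12 B=42 C=52 D=29] open={R4,R5}
Step 9: reserve R6 D 5 -> on_hand[A=15 B=50 C=52 D=29] avail[A=12 B=42 C=52 D=24] open={R4,R5,R6}
Step 10: reserve R7 C 3 -> on_hand[A=15 B=50 C=52 D=29] avail[A=12 B=42 C=49 D=24] open={R4,R5,R6,R7}
Step 11: commit R4 -> on_hand[A=15 B=42 C=52 D=29] avail[A=12 B=42 C=49 D=24] open={R5,R6,R7}
Step 12: reserve R8 D 2 -> on_hand[A=15 B=42 C=52 D=29] avail[A=12 B=42 C=49 D=22] open={R5,R6,R7,R8}
Step 13: reserve R9 A 7 -> on_hand[A=15 B=42 C=52 D=29] avail[A=5 B=42 C=49 D=22] open={R5,R6,R7,R8,R9}
Step 14: commit R8 -> on_hand[A=15 B=42 C=52 D=27] avail[A=5 B=42 C=49 D=22] open={R5,R6,R7,R9}
Step 15: reserve R10 A 1 -> on_hand[A=15 B=42 C=52 D=27] avail[A=4 B=42 C=49 D=22] open={R10,R5,R6,R7,R9}
Step 16: commit R9 -> on_hand[A=8 B=42 C=52 D=27] avail[A=4 B=42 C=49 D=22] open={R10,R5,R6,R7}
Step 17: cancel R10 -> on_hand[A=8 B=42 C=52 D=27] avail[A=5 B=42 C=49 D=22] open={R5,R6,R7}
Step 18: reserve R11 C 6 -> on_hand[A=8 B=42 C=52 D=27] avail[A=5 B=42 C=43 D=22] open={R11,R5,R6,R7}
Step 19: commit R7 -> on_hand[A=8 B=42 C=49 D=27] avail[A=5 B=42 C=43 D=22] open={R11,R5,R6}
Open reservations: ['R11', 'R5', 'R6'] -> 3

Answer: 3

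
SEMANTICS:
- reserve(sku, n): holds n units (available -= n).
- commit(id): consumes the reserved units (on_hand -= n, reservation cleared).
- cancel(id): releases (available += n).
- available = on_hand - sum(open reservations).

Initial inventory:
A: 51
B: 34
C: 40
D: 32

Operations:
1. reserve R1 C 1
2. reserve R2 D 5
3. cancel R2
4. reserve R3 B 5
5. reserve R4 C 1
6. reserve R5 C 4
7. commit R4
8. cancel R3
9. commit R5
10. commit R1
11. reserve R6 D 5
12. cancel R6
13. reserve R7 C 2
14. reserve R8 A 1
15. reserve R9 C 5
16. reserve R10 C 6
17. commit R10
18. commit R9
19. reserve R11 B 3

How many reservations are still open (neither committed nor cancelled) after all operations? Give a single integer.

Answer: 3

Derivation:
Step 1: reserve R1 C 1 -> on_hand[A=51 B=34 C=40 D=32] avail[A=51 B=34 C=39 D=32] open={R1}
Step 2: reserve R2 D 5 -> on_hand[A=51 B=34 C=40 D=32] avail[A=51 B=34 C=39 D=27] open={R1,R2}
Step 3: cancel R2 -> on_hand[A=51 B=34 C=40 D=32] avail[A=51 B=34 C=39 D=32] open={R1}
Step 4: reserve R3 B 5 -> on_hand[A=51 B=34 C=40 D=32] avail[A=51 B=29 C=39 D=32] open={R1,R3}
Step 5: reserve R4 C 1 -> on_hand[A=51 B=34 C=40 D=32] avail[A=51 B=29 C=38 D=32] open={R1,R3,R4}
Step 6: reserve R5 C 4 -> on_hand[A=51 B=34 C=40 D=32] avail[A=51 B=29 C=34 D=32] open={R1,R3,R4,R5}
Step 7: commit R4 -> on_hand[A=51 B=34 C=39 D=32] avail[A=51 B=29 C=34 D=32] open={R1,R3,R5}
Step 8: cancel R3 -> on_hand[A=51 B=34 C=39 D=32] avail[A=51 B=34 C=34 D=32] open={R1,R5}
Step 9: commit R5 -> on_hand[A=51 B=34 C=35 D=32] avail[A=51 B=34 C=34 D=32] open={R1}
Step 10: commit R1 -> on_hand[A=51 B=34 C=34 D=32] avail[A=51 B=34 C=34 D=32] open={}
Step 11: reserve R6 D 5 -> on_hand[A=51 B=34 C=34 D=32] avail[A=51 B=34 C=34 D=27] open={R6}
Step 12: cancel R6 -> on_hand[A=51 B=34 C=34 D=32] avail[A=51 B=34 C=34 D=32] open={}
Step 13: reserve R7 C 2 -> on_hand[A=51 B=34 C=34 D=32] avail[A=51 B=34 C=32 D=32] open={R7}
Step 14: reserve R8 A 1 -> on_hand[A=51 B=34 C=34 D=32] avail[A=50 B=34 C=32 D=32] open={R7,R8}
Step 15: reserve R9 C 5 -> on_hand[A=51 B=34 C=34 D=32] avail[A=50 B=34 C=27 D=32] open={R7,R8,R9}
Step 16: reserve R10 C 6 -> on_hand[A=51 B=34 C=34 D=32] avail[A=50 B=34 C=21 D=32] open={R10,R7,R8,R9}
Step 17: commit R10 -> on_hand[A=51 B=34 C=28 D=32] avail[A=50 B=34 C=21 D=32] open={R7,R8,R9}
Step 18: commit R9 -> on_hand[A=51 B=34 C=23 D=32] avail[A=50 B=34 C=21 D=32] open={R7,R8}
Step 19: reserve R11 B 3 -> on_hand[A=51 B=34 C=23 D=32] avail[A=50 B=31 C=21 D=32] open={R11,R7,R8}
Open reservations: ['R11', 'R7', 'R8'] -> 3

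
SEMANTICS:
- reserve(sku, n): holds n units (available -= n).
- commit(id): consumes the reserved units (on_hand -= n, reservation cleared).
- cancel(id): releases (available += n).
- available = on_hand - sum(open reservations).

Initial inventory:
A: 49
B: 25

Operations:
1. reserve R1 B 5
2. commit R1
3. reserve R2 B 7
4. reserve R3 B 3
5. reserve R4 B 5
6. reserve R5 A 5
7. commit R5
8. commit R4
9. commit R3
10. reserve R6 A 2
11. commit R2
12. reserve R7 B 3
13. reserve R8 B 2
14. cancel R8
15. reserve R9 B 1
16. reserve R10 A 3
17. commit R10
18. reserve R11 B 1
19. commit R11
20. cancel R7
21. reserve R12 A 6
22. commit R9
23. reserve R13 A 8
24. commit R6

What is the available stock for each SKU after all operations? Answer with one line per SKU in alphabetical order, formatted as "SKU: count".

Answer: A: 25
B: 3

Derivation:
Step 1: reserve R1 B 5 -> on_hand[A=49 B=25] avail[A=49 B=20] open={R1}
Step 2: commit R1 -> on_hand[A=49 B=20] avail[A=49 B=20] open={}
Step 3: reserve R2 B 7 -> on_hand[A=49 B=20] avail[A=49 B=13] open={R2}
Step 4: reserve R3 B 3 -> on_hand[A=49 B=20] avail[A=49 B=10] open={R2,R3}
Step 5: reserve R4 B 5 -> on_hand[A=49 B=20] avail[A=49 B=5] open={R2,R3,R4}
Step 6: reserve R5 A 5 -> on_hand[A=49 B=20] avail[A=44 B=5] open={R2,R3,R4,R5}
Step 7: commit R5 -> on_hand[A=44 B=20] avail[A=44 B=5] open={R2,R3,R4}
Step 8: commit R4 -> on_hand[A=44 B=15] avail[A=44 B=5] open={R2,R3}
Step 9: commit R3 -> on_hand[A=44 B=12] avail[A=44 B=5] open={R2}
Step 10: reserve R6 A 2 -> on_hand[A=44 B=12] avail[A=42 B=5] open={R2,R6}
Step 11: commit R2 -> on_hand[A=44 B=5] avail[A=42 B=5] open={R6}
Step 12: reserve R7 B 3 -> on_hand[A=44 B=5] avail[A=42 B=2] open={R6,R7}
Step 13: reserve R8 B 2 -> on_hand[A=44 B=5] avail[A=42 B=0] open={R6,R7,R8}
Step 14: cancel R8 -> on_hand[A=44 B=5] avail[A=42 B=2] open={R6,R7}
Step 15: reserve R9 B 1 -> on_hand[A=44 B=5] avail[A=42 B=1] open={R6,R7,R9}
Step 16: reserve R10 A 3 -> on_hand[A=44 B=5] avail[A=39 B=1] open={R10,R6,R7,R9}
Step 17: commit R10 -> on_hand[A=41 B=5] avail[A=39 B=1] open={R6,R7,R9}
Step 18: reserve R11 B 1 -> on_hand[A=41 B=5] avail[A=39 B=0] open={R11,R6,R7,R9}
Step 19: commit R11 -> on_hand[A=41 B=4] avail[A=39 B=0] open={R6,R7,R9}
Step 20: cancel R7 -> on_hand[A=41 B=4] avail[A=39 B=3] open={R6,R9}
Step 21: reserve R12 A 6 -> on_hand[A=41 B=4] avail[A=33 B=3] open={R12,R6,R9}
Step 22: commit R9 -> on_hand[A=41 B=3] avail[A=33 B=3] open={R12,R6}
Step 23: reserve R13 A 8 -> on_hand[A=41 B=3] avail[A=25 B=3] open={R12,R13,R6}
Step 24: commit R6 -> on_hand[A=39 B=3] avail[A=25 B=3] open={R12,R13}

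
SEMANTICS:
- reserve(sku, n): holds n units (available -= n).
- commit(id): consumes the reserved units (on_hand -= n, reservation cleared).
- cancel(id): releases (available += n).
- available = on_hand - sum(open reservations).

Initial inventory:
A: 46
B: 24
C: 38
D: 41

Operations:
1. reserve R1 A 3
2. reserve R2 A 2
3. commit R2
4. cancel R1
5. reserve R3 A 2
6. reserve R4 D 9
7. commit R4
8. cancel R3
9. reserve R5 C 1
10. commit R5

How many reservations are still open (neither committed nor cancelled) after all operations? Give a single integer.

Step 1: reserve R1 A 3 -> on_hand[A=46 B=24 C=38 D=41] avail[A=43 B=24 C=38 D=41] open={R1}
Step 2: reserve R2 A 2 -> on_hand[A=46 B=24 C=38 D=41] avail[A=41 B=24 C=38 D=41] open={R1,R2}
Step 3: commit R2 -> on_hand[A=44 B=24 C=38 D=41] avail[A=41 B=24 C=38 D=41] open={R1}
Step 4: cancel R1 -> on_hand[A=44 B=24 C=38 D=41] avail[A=44 B=24 C=38 D=41] open={}
Step 5: reserve R3 A 2 -> on_hand[A=44 B=24 C=38 D=41] avail[A=42 B=24 C=38 D=41] open={R3}
Step 6: reserve R4 D 9 -> on_hand[A=44 B=24 C=38 D=41] avail[A=42 B=24 C=38 D=32] open={R3,R4}
Step 7: commit R4 -> on_hand[A=44 B=24 C=38 D=32] avail[A=42 B=24 C=38 D=32] open={R3}
Step 8: cancel R3 -> on_hand[A=44 B=24 C=38 D=32] avail[A=44 B=24 C=38 D=32] open={}
Step 9: reserve R5 C 1 -> on_hand[A=44 B=24 C=38 D=32] avail[A=44 B=24 C=37 D=32] open={R5}
Step 10: commit R5 -> on_hand[A=44 B=24 C=37 D=32] avail[A=44 B=24 C=37 D=32] open={}
Open reservations: [] -> 0

Answer: 0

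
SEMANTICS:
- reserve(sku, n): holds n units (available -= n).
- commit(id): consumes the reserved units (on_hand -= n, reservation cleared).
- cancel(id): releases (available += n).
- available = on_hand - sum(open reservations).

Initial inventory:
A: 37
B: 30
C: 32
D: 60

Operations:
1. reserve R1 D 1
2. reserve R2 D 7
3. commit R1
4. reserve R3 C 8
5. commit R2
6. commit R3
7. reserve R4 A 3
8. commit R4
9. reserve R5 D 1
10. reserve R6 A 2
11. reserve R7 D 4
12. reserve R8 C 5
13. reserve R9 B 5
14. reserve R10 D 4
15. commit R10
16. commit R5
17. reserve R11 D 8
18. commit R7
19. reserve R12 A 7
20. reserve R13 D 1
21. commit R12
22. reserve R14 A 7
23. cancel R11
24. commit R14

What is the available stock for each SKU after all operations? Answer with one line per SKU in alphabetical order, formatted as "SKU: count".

Answer: A: 18
B: 25
C: 19
D: 42

Derivation:
Step 1: reserve R1 D 1 -> on_hand[A=37 B=30 C=32 D=60] avail[A=37 B=30 C=32 D=59] open={R1}
Step 2: reserve R2 D 7 -> on_hand[A=37 B=30 C=32 D=60] avail[A=37 B=30 C=32 D=52] open={R1,R2}
Step 3: commit R1 -> on_hand[A=37 B=30 C=32 D=59] avail[A=37 B=30 C=32 D=52] open={R2}
Step 4: reserve R3 C 8 -> on_hand[A=37 B=30 C=32 D=59] avail[A=37 B=30 C=24 D=52] open={R2,R3}
Step 5: commit R2 -> on_hand[A=37 B=30 C=32 D=52] avail[A=37 B=30 C=24 D=52] open={R3}
Step 6: commit R3 -> on_hand[A=37 B=30 C=24 D=52] avail[A=37 B=30 C=24 D=52] open={}
Step 7: reserve R4 A 3 -> on_hand[A=37 B=30 C=24 D=52] avail[A=34 B=30 C=24 D=52] open={R4}
Step 8: commit R4 -> on_hand[A=34 B=30 C=24 D=52] avail[A=34 B=30 C=24 D=52] open={}
Step 9: reserve R5 D 1 -> on_hand[A=34 B=30 C=24 D=52] avail[A=34 B=30 C=24 D=51] open={R5}
Step 10: reserve R6 A 2 -> on_hand[A=34 B=30 C=24 D=52] avail[A=32 B=30 C=24 D=51] open={R5,R6}
Step 11: reserve R7 D 4 -> on_hand[A=34 B=30 C=24 D=52] avail[A=32 B=30 C=24 D=47] open={R5,R6,R7}
Step 12: reserve R8 C 5 -> on_hand[A=34 B=30 C=24 D=52] avail[A=32 B=30 C=19 D=47] open={R5,R6,R7,R8}
Step 13: reserve R9 B 5 -> on_hand[A=34 B=30 C=24 D=52] avail[A=32 B=25 C=19 D=47] open={R5,R6,R7,R8,R9}
Step 14: reserve R10 D 4 -> on_hand[A=34 B=30 C=24 D=52] avail[A=32 B=25 C=19 D=43] open={R10,R5,R6,R7,R8,R9}
Step 15: commit R10 -> on_hand[A=34 B=30 C=24 D=48] avail[A=32 B=25 C=19 D=43] open={R5,R6,R7,R8,R9}
Step 16: commit R5 -> on_hand[A=34 B=30 C=24 D=47] avail[A=32 B=25 C=19 D=43] open={R6,R7,R8,R9}
Step 17: reserve R11 D 8 -> on_hand[A=34 B=30 C=24 D=47] avail[A=32 B=25 C=19 D=35] open={R11,R6,R7,R8,R9}
Step 18: commit R7 -> on_hand[A=34 B=30 C=24 D=43] avail[A=32 B=25 C=19 D=35] open={R11,R6,R8,R9}
Step 19: reserve R12 A 7 -> on_hand[A=34 B=30 C=24 D=43] avail[A=25 B=25 C=19 D=35] open={R11,R12,R6,R8,R9}
Step 20: reserve R13 D 1 -> on_hand[A=34 B=30 C=24 D=43] avail[A=25 B=25 C=19 D=34] open={R11,R12,R13,R6,R8,R9}
Step 21: commit R12 -> on_hand[A=27 B=30 C=24 D=43] avail[A=25 B=25 C=19 D=34] open={R11,R13,R6,R8,R9}
Step 22: reserve R14 A 7 -> on_hand[A=27 B=30 C=24 D=43] avail[A=18 B=25 C=19 D=34] open={R11,R13,R14,R6,R8,R9}
Step 23: cancel R11 -> on_hand[A=27 B=30 C=24 D=43] avail[A=18 B=25 C=19 D=42] open={R13,R14,R6,R8,R9}
Step 24: commit R14 -> on_hand[A=20 B=30 C=24 D=43] avail[A=18 B=25 C=19 D=42] open={R13,R6,R8,R9}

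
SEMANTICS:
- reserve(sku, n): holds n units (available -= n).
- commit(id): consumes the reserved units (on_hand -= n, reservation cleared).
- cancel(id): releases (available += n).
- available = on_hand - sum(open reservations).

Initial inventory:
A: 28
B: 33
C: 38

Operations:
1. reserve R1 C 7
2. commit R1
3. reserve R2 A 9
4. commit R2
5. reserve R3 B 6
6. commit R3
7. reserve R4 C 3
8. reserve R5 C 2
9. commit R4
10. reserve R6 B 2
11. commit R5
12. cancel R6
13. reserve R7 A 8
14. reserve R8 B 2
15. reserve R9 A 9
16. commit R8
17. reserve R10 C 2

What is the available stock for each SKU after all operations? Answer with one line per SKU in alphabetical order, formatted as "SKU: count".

Step 1: reserve R1 C 7 -> on_hand[A=28 B=33 C=38] avail[A=28 B=33 C=31] open={R1}
Step 2: commit R1 -> on_hand[A=28 B=33 C=31] avail[A=28 B=33 C=31] open={}
Step 3: reserve R2 A 9 -> on_hand[A=28 B=33 C=31] avail[A=19 B=33 C=31] open={R2}
Step 4: commit R2 -> on_hand[A=19 B=33 C=31] avail[A=19 B=33 C=31] open={}
Step 5: reserve R3 B 6 -> on_hand[A=19 B=33 C=31] avail[A=19 B=27 C=31] open={R3}
Step 6: commit R3 -> on_hand[A=19 B=27 C=31] avail[A=19 B=27 C=31] open={}
Step 7: reserve R4 C 3 -> on_hand[A=19 B=27 C=31] avail[A=19 B=27 C=28] open={R4}
Step 8: reserve R5 C 2 -> on_hand[A=19 B=27 C=31] avail[A=19 B=27 C=26] open={R4,R5}
Step 9: commit R4 -> on_hand[A=19 B=27 C=28] avail[A=19 B=27 C=26] open={R5}
Step 10: reserve R6 B 2 -> on_hand[A=19 B=27 C=28] avail[A=19 B=25 C=26] open={R5,R6}
Step 11: commit R5 -> on_hand[A=19 B=27 C=26] avail[A=19 B=25 C=26] open={R6}
Step 12: cancel R6 -> on_hand[A=19 B=27 C=26] avail[A=19 B=27 C=26] open={}
Step 13: reserve R7 A 8 -> on_hand[A=19 B=27 C=26] avail[A=11 B=27 C=26] open={R7}
Step 14: reserve R8 B 2 -> on_hand[A=19 B=27 C=26] avail[A=11 B=25 C=26] open={R7,R8}
Step 15: reserve R9 A 9 -> on_hand[A=19 B=27 C=26] avail[A=2 B=25 C=26] open={R7,R8,R9}
Step 16: commit R8 -> on_hand[A=19 B=25 C=26] avail[A=2 B=25 C=26] open={R7,R9}
Step 17: reserve R10 C 2 -> on_hand[A=19 B=25 C=26] avail[A=2 B=25 C=24] open={R10,R7,R9}

Answer: A: 2
B: 25
C: 24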